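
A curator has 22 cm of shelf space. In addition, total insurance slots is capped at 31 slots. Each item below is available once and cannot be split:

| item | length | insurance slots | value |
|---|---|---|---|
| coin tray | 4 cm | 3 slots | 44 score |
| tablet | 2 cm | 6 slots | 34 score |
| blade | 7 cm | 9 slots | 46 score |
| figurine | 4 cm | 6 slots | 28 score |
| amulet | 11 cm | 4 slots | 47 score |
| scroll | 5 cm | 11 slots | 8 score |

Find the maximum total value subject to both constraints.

153 score

Feasible sets respecting both limits:
- coin tray+tablet+figurine+amulet: length 21, insurance slots 19, value 153
- coin tray+tablet+blade+figurine: length 17, insurance slots 24, value 152
- coin tray+blade+amulet: length 22, insurance slots 16, value 137
- coin tray+tablet+amulet+scroll: length 22, insurance slots 24, value 133
Best: 153 score.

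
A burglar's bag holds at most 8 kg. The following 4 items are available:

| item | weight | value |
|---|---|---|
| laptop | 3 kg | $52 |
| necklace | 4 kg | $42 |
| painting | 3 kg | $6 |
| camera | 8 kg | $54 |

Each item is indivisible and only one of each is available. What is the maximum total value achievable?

Check high-value combinations within 8 kg:
- laptop+necklace: weight 3+4=7, value 52+42=94
- laptop+painting: weight 3+3=6, value 52+6=58
- camera: weight 8, value 54
- laptop: weight 3, value 52
- necklace+painting: weight 4+3=7, value 42+6=48
Best: $94.

$94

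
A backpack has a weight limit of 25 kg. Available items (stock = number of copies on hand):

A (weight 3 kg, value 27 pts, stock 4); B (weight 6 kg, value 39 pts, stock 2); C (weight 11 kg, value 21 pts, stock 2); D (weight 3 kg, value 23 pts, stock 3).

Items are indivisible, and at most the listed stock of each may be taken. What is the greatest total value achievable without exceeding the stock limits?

193 pts

Best selections within weight 25 and stock limits:
- 4×A + 1×B + 2×D: weight 24, value 193
- 3×A + 1×B + 3×D: weight 24, value 189
- 4×A + 2×B: weight 24, value 186
- 3×A + 2×B + 1×D: weight 24, value 182
Best: 193 pts.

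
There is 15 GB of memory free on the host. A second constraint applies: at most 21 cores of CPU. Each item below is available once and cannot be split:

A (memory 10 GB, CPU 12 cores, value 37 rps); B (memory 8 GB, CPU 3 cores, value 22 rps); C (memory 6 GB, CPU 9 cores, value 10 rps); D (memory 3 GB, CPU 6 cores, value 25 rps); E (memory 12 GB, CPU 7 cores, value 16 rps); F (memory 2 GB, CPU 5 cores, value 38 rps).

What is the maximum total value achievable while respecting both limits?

Feasible sets respecting both limits:
- B+D+F: memory 13, CPU 14, value 85
- A+F: memory 12, CPU 17, value 75
- C+D+F: memory 11, CPU 20, value 73
Best: 85 rps.

85 rps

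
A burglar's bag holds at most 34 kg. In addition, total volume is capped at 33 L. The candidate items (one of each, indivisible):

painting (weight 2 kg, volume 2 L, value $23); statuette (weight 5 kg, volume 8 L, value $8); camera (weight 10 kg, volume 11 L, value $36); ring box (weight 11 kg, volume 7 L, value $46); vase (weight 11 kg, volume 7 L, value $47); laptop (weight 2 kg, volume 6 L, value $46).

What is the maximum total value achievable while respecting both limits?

Feasible sets respecting both limits:
- camera+ring box+vase+laptop: weight 34, volume 31, value 175
- painting+statuette+ring box+vase+laptop: weight 31, volume 30, value 170
- painting+ring box+vase+laptop: weight 26, volume 22, value 162
- painting+camera+ring box+vase: weight 34, volume 27, value 152
Best: $175.

$175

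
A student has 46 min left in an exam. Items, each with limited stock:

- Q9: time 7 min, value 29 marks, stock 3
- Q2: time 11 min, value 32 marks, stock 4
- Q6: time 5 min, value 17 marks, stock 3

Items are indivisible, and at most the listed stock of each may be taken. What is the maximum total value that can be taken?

156 marks

Top feasible selections:
- 2×Q9 + 2×Q2 + 2×Q6: time 46, value 156
- 3×Q9 + 1×Q2 + 2×Q6: time 42, value 153
Best: 156 marks.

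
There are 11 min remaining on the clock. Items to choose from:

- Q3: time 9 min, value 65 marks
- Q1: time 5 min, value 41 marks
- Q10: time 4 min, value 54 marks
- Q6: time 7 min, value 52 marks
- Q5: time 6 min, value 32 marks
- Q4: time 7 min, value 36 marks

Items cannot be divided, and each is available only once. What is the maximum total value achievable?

106 marks

This is a 0/1 knapsack; check combinations near the capacity.
- Q10+Q6: time 4+7=11, value 54+52=106
- Q1+Q10: time 5+4=9, value 41+54=95
- Q10+Q4: time 4+7=11, value 54+36=90
Best: 106 marks.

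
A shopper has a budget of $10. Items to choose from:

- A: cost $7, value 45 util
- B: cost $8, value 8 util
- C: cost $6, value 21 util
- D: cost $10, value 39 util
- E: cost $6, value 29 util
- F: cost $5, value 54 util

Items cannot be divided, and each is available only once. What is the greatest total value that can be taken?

54 util

This is a 0/1 knapsack; check combinations near the capacity.
- F: cost 5, value 54
- A: cost 7, value 45
- D: cost 10, value 39
- E: cost 6, value 29
- C: cost 6, value 21
Best: 54 util.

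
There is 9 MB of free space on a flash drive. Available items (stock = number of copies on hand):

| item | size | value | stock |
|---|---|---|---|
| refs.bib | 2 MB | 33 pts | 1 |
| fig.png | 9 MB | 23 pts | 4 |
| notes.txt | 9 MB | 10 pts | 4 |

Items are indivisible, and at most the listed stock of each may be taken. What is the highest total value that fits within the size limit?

Top feasible selections:
- 1×refs.bib: size 2, value 33
- 1×fig.png: size 9, value 23
- 1×notes.txt: size 9, value 10
Best: 33 pts.

33 pts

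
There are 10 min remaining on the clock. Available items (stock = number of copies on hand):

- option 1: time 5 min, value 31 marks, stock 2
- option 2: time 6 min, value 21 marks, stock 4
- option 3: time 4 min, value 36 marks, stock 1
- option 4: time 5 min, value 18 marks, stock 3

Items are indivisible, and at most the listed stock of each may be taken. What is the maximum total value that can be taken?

67 marks

Best selections within time 10 and stock limits:
- 1×option 1 + 1×option 3: time 9, value 67
- 2×option 1: time 10, value 62
- 1×option 2 + 1×option 3: time 10, value 57
- 1×option 3 + 1×option 4: time 9, value 54
Best: 67 marks.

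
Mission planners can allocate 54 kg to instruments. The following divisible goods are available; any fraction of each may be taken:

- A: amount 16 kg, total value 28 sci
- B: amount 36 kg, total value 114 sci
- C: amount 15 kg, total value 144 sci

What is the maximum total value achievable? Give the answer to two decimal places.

263.25

Take in order of value per unit:
- C (144/15 per unit): all 15 → value 144, running total 144.00
- B (114/36 per unit): all 36 → value 114, running total 258.00
- A (28/16 per unit): 3 of 16 → value 3×28/16 = 5.2500, running total 263.25
Total 263.25.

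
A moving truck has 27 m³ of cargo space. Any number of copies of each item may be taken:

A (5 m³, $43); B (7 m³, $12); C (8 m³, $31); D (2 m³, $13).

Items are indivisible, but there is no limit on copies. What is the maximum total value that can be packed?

Best value-per-unit is A at 43/5; filling with it alone gives 5×43 = 215.
Optimal mix: 5×A + 1×D → volume 27, value 228.

$228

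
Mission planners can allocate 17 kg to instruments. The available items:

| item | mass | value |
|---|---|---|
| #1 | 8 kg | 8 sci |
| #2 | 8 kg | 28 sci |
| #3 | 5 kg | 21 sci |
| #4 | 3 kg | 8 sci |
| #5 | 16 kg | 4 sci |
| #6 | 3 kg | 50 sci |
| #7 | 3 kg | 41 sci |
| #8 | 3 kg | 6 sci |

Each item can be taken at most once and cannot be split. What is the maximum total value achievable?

127 sci

This is a 0/1 knapsack; check combinations near the capacity.
- #2+#4+#6+#7: mass 8+3+3+3=17, value 28+8+50+41=127
- #3+#4+#6+#7+#8: mass 5+3+3+3+3=17, value 21+8+50+41+6=126
- #2+#6+#7+#8: mass 8+3+3+3=17, value 28+50+41+6=125
Best: 127 sci.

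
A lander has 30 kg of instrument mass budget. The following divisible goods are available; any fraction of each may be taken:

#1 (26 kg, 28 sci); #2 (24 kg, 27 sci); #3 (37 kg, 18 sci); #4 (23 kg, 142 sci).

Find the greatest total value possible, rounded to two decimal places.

149.88

Take in order of value per unit:
- #4 (142/23 per unit): all 23 → value 142, running total 142.00
- #2 (27/24 per unit): 7 of 24 → value 7×27/24 = 7.8750, running total 149.88
Total 149.88.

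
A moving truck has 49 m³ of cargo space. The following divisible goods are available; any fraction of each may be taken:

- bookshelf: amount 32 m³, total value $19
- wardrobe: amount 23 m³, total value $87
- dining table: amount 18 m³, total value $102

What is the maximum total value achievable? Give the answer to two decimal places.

Take in order of value per unit:
- dining table (102/18 per unit): all 18 → value 102, running total 102.00
- wardrobe (87/23 per unit): all 23 → value 87, running total 189.00
- bookshelf (19/32 per unit): 8 of 32 → value 8×19/32 = 4.7500, running total 193.75
Total 193.75.

193.75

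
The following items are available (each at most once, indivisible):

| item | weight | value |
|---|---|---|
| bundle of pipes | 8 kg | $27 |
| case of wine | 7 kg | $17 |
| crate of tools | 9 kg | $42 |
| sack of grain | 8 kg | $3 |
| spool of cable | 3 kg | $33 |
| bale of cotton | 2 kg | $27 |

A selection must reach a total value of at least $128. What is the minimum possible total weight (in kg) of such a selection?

Subsets with value ≥ 128, sorted by total weight:
- bundle of pipes+crate of tools+spool of cable+bale of cotton: weight 22, value 129
- bundle of pipes+case of wine+crate of tools+spool of cable+bale of cotton: weight 29, value 146
Minimum weight: 22 kg.

22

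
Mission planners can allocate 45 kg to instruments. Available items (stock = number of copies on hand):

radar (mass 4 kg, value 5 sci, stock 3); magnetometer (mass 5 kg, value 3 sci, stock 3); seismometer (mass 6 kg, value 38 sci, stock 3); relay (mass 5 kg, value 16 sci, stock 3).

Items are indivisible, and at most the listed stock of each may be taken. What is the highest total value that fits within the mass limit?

177 sci

Top feasible selections:
- 3×radar + 3×seismometer + 3×relay: mass 45, value 177
- 2×radar + 3×seismometer + 3×relay: mass 41, value 172
- 1×radar + 1×magnetometer + 3×seismometer + 3×relay: mass 42, value 170
Best: 177 sci.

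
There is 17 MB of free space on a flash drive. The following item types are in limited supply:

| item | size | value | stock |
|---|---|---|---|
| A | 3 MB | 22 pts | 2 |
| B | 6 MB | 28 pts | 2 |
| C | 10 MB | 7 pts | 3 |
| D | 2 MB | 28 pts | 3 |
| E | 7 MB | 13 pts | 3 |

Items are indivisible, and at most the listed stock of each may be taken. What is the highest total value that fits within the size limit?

Best selections within size 17 and stock limits:
- 1×A + 1×B + 3×D: size 15, value 134
- 2×A + 3×D: size 12, value 128
Best: 134 pts.

134 pts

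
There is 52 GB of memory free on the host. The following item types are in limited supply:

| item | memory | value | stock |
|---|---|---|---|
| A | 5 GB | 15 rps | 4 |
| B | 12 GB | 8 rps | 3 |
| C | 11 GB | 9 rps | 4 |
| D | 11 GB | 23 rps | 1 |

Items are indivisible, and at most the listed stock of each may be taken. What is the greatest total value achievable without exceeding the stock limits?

92 rps

Best selections within memory 52 and stock limits:
- 4×A + 1×C + 1×D: memory 42, value 92
- 4×A + 1×B + 1×D: memory 43, value 91
- 3×A + 2×C + 1×D: memory 48, value 86
Best: 92 rps.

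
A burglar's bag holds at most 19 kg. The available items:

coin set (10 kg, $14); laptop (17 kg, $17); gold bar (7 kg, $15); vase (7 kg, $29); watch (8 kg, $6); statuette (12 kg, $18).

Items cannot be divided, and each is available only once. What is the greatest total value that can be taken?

Check high-value combinations within 19 kg:
- vase+statuette: weight 7+12=19, value 29+18=47
- gold bar+vase: weight 7+7=14, value 15+29=44
- coin set+vase: weight 10+7=17, value 14+29=43
Best: $47.

$47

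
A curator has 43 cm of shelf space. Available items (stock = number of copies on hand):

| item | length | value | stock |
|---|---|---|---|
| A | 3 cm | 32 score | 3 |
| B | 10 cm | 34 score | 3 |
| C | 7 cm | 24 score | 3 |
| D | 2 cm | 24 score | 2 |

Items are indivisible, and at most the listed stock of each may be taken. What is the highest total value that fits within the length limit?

246 score

Top feasible selections:
- 3×A + 3×B + 2×D: length 43, value 246
- 3×A + 2×B + 1×C + 2×D: length 40, value 236
Best: 246 score.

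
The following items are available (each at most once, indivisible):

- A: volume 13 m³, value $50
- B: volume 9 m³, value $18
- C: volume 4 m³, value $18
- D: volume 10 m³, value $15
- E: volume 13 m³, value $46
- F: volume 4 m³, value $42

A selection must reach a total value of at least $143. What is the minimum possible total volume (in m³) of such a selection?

34

Subsets with value ≥ 143, sorted by total volume:
- A+C+E+F: volume 34, value 156
- A+B+E+F: volume 39, value 156
- A+D+E+F: volume 40, value 153
Minimum volume: 34 m³.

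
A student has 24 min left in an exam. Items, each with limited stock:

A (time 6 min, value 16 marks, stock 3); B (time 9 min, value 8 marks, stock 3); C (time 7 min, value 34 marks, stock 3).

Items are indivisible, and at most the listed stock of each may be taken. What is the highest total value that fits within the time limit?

102 marks

Best selections within time 24 and stock limits:
- 3×C: time 21, value 102
- 1×A + 2×C: time 20, value 84
- 1×B + 2×C: time 23, value 76
Best: 102 marks.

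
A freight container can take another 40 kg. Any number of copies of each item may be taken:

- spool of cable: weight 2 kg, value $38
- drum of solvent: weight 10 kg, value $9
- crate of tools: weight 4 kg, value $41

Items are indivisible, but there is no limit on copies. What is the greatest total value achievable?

Best value-per-unit is spool of cable at 38/2, and filling with it alone uses weight 20×2=40. No mix of the others beats 20×38 = 760.

$760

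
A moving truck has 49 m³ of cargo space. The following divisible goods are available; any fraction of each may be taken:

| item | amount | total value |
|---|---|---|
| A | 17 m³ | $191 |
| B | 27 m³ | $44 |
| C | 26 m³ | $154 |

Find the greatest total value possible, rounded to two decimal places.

Take in order of value per unit:
- A (191/17 per unit): all 17 → value 191, running total 191.00
- C (154/26 per unit): all 26 → value 154, running total 345.00
- B (44/27 per unit): 6 of 27 → value 6×44/27 = 9.7778, running total 354.78
Total 354.78.

354.78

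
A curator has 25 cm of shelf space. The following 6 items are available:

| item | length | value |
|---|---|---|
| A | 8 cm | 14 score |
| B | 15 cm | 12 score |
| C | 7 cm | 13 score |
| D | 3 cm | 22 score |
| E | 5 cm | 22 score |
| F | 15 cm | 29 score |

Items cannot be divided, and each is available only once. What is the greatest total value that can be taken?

Check high-value combinations within 25 cm:
- D+E+F: length 3+5+15=23, value 22+22+29=73
- A+C+D+E: length 8+7+3+5=23, value 14+13+22+22=71
- C+D+F: length 7+3+15=25, value 13+22+29=64
- A+D+E: length 8+3+5=16, value 14+22+22=58
- C+D+E: length 7+3+5=15, value 13+22+22=57
Best: 73 score.

73 score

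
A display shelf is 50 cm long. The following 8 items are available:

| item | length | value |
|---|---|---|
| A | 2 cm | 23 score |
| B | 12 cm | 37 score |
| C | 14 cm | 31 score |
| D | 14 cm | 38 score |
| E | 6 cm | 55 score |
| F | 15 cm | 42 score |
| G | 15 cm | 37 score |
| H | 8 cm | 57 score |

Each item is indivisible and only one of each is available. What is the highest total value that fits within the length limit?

Check high-value combinations within 50 cm:
- A+D+E+F+H: length 2+14+6+15+8=45, value 23+38+55+42+57=215
- A+B+E+F+H: length 2+12+6+15+8=43, value 23+37+55+42+57=214
- A+E+F+G+H: length 2+6+15+15+8=46, value 23+55+42+37+57=214
- A+B+D+E+H: length 2+12+14+6+8=42, value 23+37+38+55+57=210
- A+D+E+G+H: length 2+14+6+15+8=45, value 23+38+55+37+57=210
Best: 215 score.

215 score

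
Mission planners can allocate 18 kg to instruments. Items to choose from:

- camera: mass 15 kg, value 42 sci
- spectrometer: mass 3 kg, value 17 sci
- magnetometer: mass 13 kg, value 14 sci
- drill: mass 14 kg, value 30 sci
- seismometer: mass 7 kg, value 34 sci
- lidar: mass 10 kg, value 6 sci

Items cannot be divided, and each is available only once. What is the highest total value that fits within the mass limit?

This is a 0/1 knapsack; check combinations near the capacity.
- camera+spectrometer: mass 15+3=18, value 42+17=59
- spectrometer+seismometer: mass 3+7=10, value 17+34=51
- spectrometer+drill: mass 3+14=17, value 17+30=47
- camera: mass 15, value 42
Best: 59 sci.

59 sci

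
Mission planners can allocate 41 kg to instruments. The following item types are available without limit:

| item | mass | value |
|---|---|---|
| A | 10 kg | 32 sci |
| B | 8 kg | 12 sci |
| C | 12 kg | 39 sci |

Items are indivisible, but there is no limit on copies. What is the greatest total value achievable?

128 sci

Best value-per-unit is C at 39/12; filling with it alone gives 3×39 = 117.
Optimal mix: 4×A → mass 40, value 128.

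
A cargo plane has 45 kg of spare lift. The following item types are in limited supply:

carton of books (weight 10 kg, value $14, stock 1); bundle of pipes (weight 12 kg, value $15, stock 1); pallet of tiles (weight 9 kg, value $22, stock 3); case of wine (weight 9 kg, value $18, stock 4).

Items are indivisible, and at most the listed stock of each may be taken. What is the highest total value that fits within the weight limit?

Best selections within weight 45 and stock limits:
- 3×pallet of tiles + 2×case of wine: weight 45, value 102
- 2×pallet of tiles + 3×case of wine: weight 45, value 98
- 1×pallet of tiles + 4×case of wine: weight 45, value 94
Best: $102.

$102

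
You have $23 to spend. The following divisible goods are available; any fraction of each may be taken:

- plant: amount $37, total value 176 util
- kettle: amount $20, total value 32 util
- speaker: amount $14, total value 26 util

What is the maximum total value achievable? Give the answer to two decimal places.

Take in order of value per unit:
- plant (176/37 per unit): 23 of 37 → value 23×176/37 = 109.4054, running total 109.41
Total 109.41.

109.41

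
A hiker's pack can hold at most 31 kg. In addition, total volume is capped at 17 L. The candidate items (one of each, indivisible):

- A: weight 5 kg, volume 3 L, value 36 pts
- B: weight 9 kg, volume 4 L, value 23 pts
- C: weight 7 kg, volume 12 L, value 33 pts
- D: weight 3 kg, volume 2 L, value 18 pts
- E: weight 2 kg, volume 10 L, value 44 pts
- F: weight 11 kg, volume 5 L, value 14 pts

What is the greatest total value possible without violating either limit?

Feasible sets respecting both limits:
- A+B+E: weight 16, volume 17, value 103
- A+D+E: weight 10, volume 15, value 98
- A+B+D+F: weight 28, volume 14, value 91
Best: 103 pts.

103 pts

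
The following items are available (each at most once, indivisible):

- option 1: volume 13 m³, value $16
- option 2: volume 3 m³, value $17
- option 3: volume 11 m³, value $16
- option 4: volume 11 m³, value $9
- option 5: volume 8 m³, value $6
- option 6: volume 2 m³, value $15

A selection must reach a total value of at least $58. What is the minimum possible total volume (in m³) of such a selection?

29

Subsets with value ≥ 58, sorted by total volume:
- option 1+option 2+option 3+option 6: volume 29, value 64
- option 2+option 3+option 4+option 5+option 6: volume 35, value 63
- option 1+option 2+option 3+option 5+option 6: volume 37, value 70
- option 1+option 2+option 4+option 5+option 6: volume 37, value 63
Minimum volume: 29 m³.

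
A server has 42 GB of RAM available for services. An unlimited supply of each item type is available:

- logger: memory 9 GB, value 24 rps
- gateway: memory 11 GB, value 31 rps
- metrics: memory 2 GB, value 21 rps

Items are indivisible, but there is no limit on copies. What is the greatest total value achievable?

441 rps

Best value-per-unit is metrics at 21/2, and filling with it alone uses memory 21×2=42. No mix of the others beats 21×21 = 441.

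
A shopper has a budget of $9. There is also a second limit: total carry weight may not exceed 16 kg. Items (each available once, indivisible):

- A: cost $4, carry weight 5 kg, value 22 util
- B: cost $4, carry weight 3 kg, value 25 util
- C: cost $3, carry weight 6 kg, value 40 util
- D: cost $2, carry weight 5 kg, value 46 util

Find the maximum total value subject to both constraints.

111 util

Feasible sets respecting both limits:
- B+C+D: cost 9, carry weight 14, value 111
- A+C+D: cost 9, carry weight 16, value 108
- C+D: cost 5, carry weight 11, value 86
Best: 111 util.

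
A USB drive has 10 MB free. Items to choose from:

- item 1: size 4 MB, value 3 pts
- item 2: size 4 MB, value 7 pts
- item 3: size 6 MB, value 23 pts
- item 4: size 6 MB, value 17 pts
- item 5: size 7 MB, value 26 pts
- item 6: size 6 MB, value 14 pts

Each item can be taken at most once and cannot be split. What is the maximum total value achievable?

30 pts

This is a 0/1 knapsack; check combinations near the capacity.
- item 2+item 3: size 4+6=10, value 7+23=30
- item 5: size 7, value 26
- item 1+item 3: size 4+6=10, value 3+23=26
- item 2+item 4: size 4+6=10, value 7+17=24
- item 3: size 6, value 23
Best: 30 pts.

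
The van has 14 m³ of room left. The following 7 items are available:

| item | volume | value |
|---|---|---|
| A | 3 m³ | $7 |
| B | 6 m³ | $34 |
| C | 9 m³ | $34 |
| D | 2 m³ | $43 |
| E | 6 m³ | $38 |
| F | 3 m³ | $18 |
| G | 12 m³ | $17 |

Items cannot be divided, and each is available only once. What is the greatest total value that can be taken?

$115

Check high-value combinations within 14 m³:
- B+D+E: volume 6+2+6=14, value 34+43+38=115
- A+D+E+F: volume 3+2+6+3=14, value 7+43+38+18=106
- A+B+D+F: volume 3+6+2+3=14, value 7+34+43+18=102
- D+E+F: volume 2+6+3=11, value 43+38+18=99
- B+D+F: volume 6+2+3=11, value 34+43+18=95
Best: $115.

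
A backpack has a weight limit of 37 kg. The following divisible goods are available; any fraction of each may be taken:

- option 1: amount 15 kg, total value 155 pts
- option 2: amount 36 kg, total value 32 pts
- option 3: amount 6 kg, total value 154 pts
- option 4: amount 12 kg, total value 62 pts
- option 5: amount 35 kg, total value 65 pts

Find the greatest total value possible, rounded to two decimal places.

378.43

Take in order of value per unit:
- option 3 (154/6 per unit): all 6 → value 154, running total 154.00
- option 1 (155/15 per unit): all 15 → value 155, running total 309.00
- option 4 (62/12 per unit): all 12 → value 62, running total 371.00
- option 5 (65/35 per unit): 4 of 35 → value 4×65/35 = 7.4286, running total 378.43
Total 378.43.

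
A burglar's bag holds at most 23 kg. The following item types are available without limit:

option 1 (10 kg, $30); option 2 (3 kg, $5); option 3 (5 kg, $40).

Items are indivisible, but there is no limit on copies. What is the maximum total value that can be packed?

Best value-per-unit is option 3 at 40/5; filling with it alone gives 4×40 = 160.
Optimal mix: 1×option 2 + 4×option 3 → weight 23, value 165.

$165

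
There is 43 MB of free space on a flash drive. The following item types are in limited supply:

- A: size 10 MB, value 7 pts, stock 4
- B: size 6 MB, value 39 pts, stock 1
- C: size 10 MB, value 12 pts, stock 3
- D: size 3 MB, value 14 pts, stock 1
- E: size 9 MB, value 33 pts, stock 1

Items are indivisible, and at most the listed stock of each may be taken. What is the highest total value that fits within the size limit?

110 pts

Top feasible selections:
- 1×B + 2×C + 1×D + 1×E: size 38, value 110
- 1×A + 1×B + 1×C + 1×D + 1×E: size 38, value 105
- 2×A + 1×B + 1×D + 1×E: size 38, value 100
Best: 110 pts.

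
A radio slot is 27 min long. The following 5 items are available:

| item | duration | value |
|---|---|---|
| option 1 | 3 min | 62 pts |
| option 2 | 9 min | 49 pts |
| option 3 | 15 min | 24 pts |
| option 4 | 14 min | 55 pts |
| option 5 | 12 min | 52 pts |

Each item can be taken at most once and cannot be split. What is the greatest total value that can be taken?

This is a 0/1 knapsack; check combinations near the capacity.
- option 1+option 2+option 4: duration 3+9+14=26, value 62+49+55=166
- option 1+option 2+option 5: duration 3+9+12=24, value 62+49+52=163
- option 1+option 2+option 3: duration 3+9+15=27, value 62+49+24=135
- option 1+option 4: duration 3+14=17, value 62+55=117
Best: 166 pts.

166 pts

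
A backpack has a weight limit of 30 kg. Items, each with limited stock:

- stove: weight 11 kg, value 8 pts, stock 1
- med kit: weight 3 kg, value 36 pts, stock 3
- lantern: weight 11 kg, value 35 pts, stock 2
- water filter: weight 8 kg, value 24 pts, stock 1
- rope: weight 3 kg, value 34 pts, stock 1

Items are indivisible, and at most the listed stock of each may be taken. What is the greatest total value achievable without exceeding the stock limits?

177 pts

Top feasible selections:
- 3×med kit + 1×lantern + 1×rope: weight 23, value 177
- 3×med kit + 1×lantern + 1×water filter: weight 28, value 167
- 3×med kit + 1×water filter + 1×rope: weight 20, value 166
- 2×med kit + 1×lantern + 1×water filter + 1×rope: weight 28, value 165
Best: 177 pts.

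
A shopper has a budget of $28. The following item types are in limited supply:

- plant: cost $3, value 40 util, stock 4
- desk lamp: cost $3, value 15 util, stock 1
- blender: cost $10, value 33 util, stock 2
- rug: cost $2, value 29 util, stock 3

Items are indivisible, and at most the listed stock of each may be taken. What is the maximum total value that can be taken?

280 util

Best selections within cost 28 and stock limits:
- 4×plant + 1×blender + 3×rug: cost 28, value 280
- 4×plant + 1×desk lamp + 3×rug: cost 21, value 262
- 3×plant + 1×desk lamp + 1×blender + 3×rug: cost 28, value 255
- 4×plant + 1×blender + 2×rug: cost 26, value 251
Best: 280 util.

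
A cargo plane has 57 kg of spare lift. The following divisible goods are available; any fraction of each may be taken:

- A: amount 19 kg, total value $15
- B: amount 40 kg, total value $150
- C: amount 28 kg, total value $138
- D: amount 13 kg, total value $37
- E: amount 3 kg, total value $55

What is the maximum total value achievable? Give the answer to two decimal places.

290.50

Take in order of value per unit:
- E (55/3 per unit): all 3 → value 55, running total 55.00
- C (138/28 per unit): all 28 → value 138, running total 193.00
- B (150/40 per unit): 26 of 40 → value 26×150/40 = 97.5000, running total 290.50
Total 290.50.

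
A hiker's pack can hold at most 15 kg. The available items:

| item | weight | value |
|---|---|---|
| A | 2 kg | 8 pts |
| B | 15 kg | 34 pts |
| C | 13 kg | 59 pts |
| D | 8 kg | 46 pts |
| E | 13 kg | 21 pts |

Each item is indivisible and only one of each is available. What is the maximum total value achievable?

67 pts

This is a 0/1 knapsack; check combinations near the capacity.
- A+C: weight 2+13=15, value 8+59=67
- C: weight 13, value 59
- A+D: weight 2+8=10, value 8+46=54
Best: 67 pts.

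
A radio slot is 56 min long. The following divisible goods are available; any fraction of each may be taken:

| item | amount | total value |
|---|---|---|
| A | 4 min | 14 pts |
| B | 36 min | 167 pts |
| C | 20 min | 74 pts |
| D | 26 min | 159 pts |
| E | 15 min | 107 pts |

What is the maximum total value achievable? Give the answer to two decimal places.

335.58

Take in order of value per unit:
- E (107/15 per unit): all 15 → value 107, running total 107.00
- D (159/26 per unit): all 26 → value 159, running total 266.00
- B (167/36 per unit): 15 of 36 → value 15×167/36 = 69.5833, running total 335.58
Total 335.58.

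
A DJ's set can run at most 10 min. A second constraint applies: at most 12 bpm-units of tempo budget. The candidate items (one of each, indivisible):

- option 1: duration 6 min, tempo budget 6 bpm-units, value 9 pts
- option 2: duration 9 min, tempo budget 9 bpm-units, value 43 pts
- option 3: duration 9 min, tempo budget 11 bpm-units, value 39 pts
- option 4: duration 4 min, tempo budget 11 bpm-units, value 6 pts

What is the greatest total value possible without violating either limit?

43 pts

Feasible sets respecting both limits:
- option 2: duration 9, tempo budget 9, value 43
- option 3: duration 9, tempo budget 11, value 39
- option 1: duration 6, tempo budget 6, value 9
- option 4: duration 4, tempo budget 11, value 6
Best: 43 pts.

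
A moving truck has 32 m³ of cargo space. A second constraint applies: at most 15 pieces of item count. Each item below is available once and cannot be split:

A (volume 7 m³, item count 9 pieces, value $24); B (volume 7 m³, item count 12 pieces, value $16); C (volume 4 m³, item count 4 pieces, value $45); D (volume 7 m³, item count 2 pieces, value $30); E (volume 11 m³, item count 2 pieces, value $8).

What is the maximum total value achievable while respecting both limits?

$99

Feasible sets respecting both limits:
- A+C+D: volume 18, item count 15, value 99
- C+D+E: volume 22, item count 8, value 83
- A+C+E: volume 22, item count 15, value 77
Best: $99.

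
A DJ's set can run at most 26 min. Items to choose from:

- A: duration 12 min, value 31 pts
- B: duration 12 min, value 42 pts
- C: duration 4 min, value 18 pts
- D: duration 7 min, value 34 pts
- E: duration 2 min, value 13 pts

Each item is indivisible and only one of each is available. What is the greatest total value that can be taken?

Check high-value combinations within 26 min:
- B+C+D+E: duration 12+4+7+2=25, value 42+18+34+13=107
- A+C+D+E: duration 12+4+7+2=25, value 31+18+34+13=96
- B+C+D: duration 12+4+7=23, value 42+18+34=94
- B+D+E: duration 12+7+2=21, value 42+34+13=89
- A+B+E: duration 12+12+2=26, value 31+42+13=86
Best: 107 pts.

107 pts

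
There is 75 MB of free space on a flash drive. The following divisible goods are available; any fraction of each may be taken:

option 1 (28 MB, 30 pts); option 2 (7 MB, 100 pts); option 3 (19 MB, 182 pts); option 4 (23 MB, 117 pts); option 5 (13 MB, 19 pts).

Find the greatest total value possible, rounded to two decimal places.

Take in order of value per unit:
- option 2 (100/7 per unit): all 7 → value 100, running total 100.00
- option 3 (182/19 per unit): all 19 → value 182, running total 282.00
- option 4 (117/23 per unit): all 23 → value 117, running total 399.00
- option 5 (19/13 per unit): all 13 → value 19, running total 418.00
- option 1 (30/28 per unit): 13 of 28 → value 13×30/28 = 13.9286, running total 431.93
Total 431.93.

431.93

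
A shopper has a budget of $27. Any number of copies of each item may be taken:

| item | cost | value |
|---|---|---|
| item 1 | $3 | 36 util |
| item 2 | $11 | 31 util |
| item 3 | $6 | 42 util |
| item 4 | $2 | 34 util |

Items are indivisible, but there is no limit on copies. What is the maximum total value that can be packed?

Best value-per-unit is item 4 at 34/2; filling with it alone gives 13×34 = 442.
Optimal mix: 1×item 1 + 12×item 4 → cost 27, value 444.

444 util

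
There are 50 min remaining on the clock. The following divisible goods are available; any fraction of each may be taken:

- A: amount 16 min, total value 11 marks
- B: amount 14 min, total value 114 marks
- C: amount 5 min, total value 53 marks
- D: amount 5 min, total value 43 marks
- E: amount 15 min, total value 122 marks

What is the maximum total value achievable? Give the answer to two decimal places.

339.56

Take in order of value per unit:
- C (53/5 per unit): all 5 → value 53, running total 53.00
- D (43/5 per unit): all 5 → value 43, running total 96.00
- B (114/14 per unit): all 14 → value 114, running total 210.00
- E (122/15 per unit): all 15 → value 122, running total 332.00
- A (11/16 per unit): 11 of 16 → value 11×11/16 = 7.5625, running total 339.56
Total 339.56.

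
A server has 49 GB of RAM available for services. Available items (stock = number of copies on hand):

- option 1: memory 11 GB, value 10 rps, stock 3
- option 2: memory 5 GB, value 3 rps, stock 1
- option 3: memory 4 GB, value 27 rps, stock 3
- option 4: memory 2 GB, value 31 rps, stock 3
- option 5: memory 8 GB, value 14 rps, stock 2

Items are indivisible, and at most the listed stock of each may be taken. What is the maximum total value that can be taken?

212 rps

Top feasible selections:
- 1×option 1 + 3×option 3 + 3×option 4 + 2×option 5: memory 45, value 212
- 2×option 1 + 3×option 3 + 3×option 4 + 1×option 5: memory 48, value 208
Best: 212 rps.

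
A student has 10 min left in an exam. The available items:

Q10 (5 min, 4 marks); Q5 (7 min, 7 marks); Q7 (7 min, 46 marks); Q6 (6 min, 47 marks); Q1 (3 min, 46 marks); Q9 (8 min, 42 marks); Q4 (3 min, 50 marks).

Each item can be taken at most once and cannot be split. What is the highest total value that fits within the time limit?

This is a 0/1 knapsack; check combinations near the capacity.
- Q6+Q4: time 6+3=9, value 47+50=97
- Q1+Q4: time 3+3=6, value 46+50=96
- Q7+Q4: time 7+3=10, value 46+50=96
- Q6+Q1: time 6+3=9, value 47+46=93
Best: 97 marks.

97 marks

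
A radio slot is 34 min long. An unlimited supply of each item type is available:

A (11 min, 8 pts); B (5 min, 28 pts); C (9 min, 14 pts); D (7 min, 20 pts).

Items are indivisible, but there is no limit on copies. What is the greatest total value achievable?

Best value-per-unit is B at 28/5, and filling with it alone uses duration 6×5=30. No mix of the others beats 6×28 = 168.

168 pts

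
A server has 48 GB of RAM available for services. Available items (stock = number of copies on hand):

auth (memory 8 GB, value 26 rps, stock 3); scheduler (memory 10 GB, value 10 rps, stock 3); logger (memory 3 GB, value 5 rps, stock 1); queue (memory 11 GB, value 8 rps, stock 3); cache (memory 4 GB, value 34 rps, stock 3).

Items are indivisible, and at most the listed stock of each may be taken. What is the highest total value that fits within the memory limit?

Top feasible selections:
- 3×auth + 1×scheduler + 3×cache: memory 46, value 190
- 3×auth + 1×queue + 3×cache: memory 47, value 188
- 3×auth + 1×logger + 3×cache: memory 39, value 185
Best: 190 rps.

190 rps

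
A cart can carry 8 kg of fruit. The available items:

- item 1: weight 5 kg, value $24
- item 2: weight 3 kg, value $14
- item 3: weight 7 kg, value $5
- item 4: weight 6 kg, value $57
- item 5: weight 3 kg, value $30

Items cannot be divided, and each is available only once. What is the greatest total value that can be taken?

This is a 0/1 knapsack; check combinations near the capacity.
- item 4: weight 6, value 57
- item 1+item 5: weight 5+3=8, value 24+30=54
- item 2+item 5: weight 3+3=6, value 14+30=44
- item 1+item 2: weight 5+3=8, value 24+14=38
Best: $57.

$57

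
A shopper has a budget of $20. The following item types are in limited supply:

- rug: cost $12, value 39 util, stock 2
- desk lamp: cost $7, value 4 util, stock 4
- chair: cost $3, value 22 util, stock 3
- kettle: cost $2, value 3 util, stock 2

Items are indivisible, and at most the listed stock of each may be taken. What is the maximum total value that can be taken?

Best selections within cost 20 and stock limits:
- 1×rug + 2×chair + 1×kettle: cost 20, value 86
- 1×rug + 2×chair: cost 18, value 83
Best: 86 util.

86 util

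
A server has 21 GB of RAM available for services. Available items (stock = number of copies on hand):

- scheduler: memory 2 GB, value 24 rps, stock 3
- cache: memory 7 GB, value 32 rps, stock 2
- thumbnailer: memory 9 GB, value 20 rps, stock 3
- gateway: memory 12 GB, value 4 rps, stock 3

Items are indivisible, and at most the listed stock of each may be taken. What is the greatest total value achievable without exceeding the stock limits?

Best selections within memory 21 and stock limits:
- 3×scheduler + 2×cache: memory 20, value 136
- 2×scheduler + 2×cache: memory 18, value 112
- 3×scheduler + 1×cache: memory 13, value 104
- 2×scheduler + 1×cache + 1×thumbnailer: memory 20, value 100
Best: 136 rps.

136 rps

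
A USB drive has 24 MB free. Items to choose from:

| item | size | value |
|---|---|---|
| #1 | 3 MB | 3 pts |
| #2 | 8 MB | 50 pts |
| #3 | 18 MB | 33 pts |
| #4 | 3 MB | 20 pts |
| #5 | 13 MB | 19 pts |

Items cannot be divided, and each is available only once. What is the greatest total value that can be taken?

Check high-value combinations within 24 MB:
- #2+#4+#5: size 8+3+13=24, value 50+20+19=89
- #1+#2+#4: size 3+8+3=14, value 3+50+20=73
- #1+#2+#5: size 3+8+13=24, value 3+50+19=72
Best: 89 pts.

89 pts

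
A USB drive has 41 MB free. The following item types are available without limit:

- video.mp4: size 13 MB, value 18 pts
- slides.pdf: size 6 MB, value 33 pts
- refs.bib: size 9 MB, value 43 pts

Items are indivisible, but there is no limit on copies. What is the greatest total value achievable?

Best value-per-unit is slides.pdf at 33/6; filling with it alone gives 6×33 = 198.
Optimal mix: 5×slides.pdf + 1×refs.bib → size 39, value 208.

208 pts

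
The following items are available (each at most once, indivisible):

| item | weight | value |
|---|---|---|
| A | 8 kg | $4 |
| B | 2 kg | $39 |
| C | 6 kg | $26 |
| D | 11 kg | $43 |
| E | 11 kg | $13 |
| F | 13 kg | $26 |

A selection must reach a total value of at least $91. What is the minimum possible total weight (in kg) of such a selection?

Subsets with value ≥ 91, sorted by total weight:
- B+C+D: weight 19, value 108
- B+C+F: weight 21, value 91
- B+D+E: weight 24, value 95
- B+D+F: weight 26, value 108
Minimum weight: 19 kg.

19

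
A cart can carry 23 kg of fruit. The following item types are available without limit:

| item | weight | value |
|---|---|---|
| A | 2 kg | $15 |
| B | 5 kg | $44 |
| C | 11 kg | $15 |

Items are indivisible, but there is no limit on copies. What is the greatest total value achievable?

Best value-per-unit is B at 44/5; filling with it alone gives 4×44 = 176.
Optimal mix: 4×A + 3×B → weight 23, value 192.

$192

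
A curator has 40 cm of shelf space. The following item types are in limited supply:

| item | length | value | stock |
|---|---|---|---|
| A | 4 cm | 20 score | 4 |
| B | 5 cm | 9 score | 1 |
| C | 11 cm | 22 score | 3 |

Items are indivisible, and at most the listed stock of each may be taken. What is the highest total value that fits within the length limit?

Top feasible selections:
- 4×A + 2×C: length 38, value 124
- 3×A + 1×B + 2×C: length 39, value 113
- 4×A + 1×B + 1×C: length 32, value 111
- 3×A + 2×C: length 34, value 104
Best: 124 score.

124 score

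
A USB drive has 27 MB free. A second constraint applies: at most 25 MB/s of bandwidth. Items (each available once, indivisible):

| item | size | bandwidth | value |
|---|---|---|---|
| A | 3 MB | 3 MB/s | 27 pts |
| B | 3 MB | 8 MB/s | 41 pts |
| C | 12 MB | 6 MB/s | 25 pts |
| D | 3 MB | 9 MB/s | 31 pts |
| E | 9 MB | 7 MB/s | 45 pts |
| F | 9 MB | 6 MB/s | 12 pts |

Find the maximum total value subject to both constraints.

138 pts

Feasible sets respecting both limits:
- A+B+C+E: size 27, bandwidth 24, value 138
- A+C+D+E: size 27, bandwidth 25, value 128
- A+B+E+F: size 24, bandwidth 24, value 125
Best: 138 pts.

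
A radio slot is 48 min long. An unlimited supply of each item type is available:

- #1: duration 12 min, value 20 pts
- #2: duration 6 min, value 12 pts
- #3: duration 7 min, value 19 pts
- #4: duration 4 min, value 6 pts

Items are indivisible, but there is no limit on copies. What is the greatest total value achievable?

126 pts

Best value-per-unit is #3 at 19/7; filling with it alone gives 6×19 = 114.
Optimal mix: 1×#2 + 6×#3 → duration 48, value 126.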